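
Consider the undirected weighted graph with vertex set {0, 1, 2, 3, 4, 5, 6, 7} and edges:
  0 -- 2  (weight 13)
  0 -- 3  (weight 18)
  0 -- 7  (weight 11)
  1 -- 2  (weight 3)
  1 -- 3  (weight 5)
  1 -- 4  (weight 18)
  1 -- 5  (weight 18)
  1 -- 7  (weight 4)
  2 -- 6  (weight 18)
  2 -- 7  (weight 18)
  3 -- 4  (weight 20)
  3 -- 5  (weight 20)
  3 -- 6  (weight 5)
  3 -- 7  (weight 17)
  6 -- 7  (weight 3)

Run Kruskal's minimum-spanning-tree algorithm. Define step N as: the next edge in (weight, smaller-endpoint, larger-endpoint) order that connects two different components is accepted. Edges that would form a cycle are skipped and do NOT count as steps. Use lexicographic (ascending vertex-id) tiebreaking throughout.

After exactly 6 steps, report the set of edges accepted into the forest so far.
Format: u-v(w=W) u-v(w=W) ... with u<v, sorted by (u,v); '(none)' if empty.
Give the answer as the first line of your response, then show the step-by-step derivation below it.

0-7(w=11) 1-2(w=3) 1-3(w=5) 1-4(w=18) 1-7(w=4) 6-7(w=3)

step 1: add edge 1-2 (w=3); MST = {1-2(w=3)}
step 2: add edge 6-7 (w=3); MST = {1-2(w=3) 6-7(w=3)}
step 3: add edge 1-7 (w=4); MST = {1-2(w=3) 1-7(w=4) 6-7(w=3)}
step 4: add edge 1-3 (w=5); MST = {1-2(w=3) 1-3(w=5) 1-7(w=4) 6-7(w=3)}
step 5: add edge 0-7 (w=11); MST = {0-7(w=11) 1-2(w=3) 1-3(w=5) 1-7(w=4) 6-7(w=3)}
step 6: add edge 1-4 (w=18); MST = {0-7(w=11) 1-2(w=3) 1-3(w=5) 1-4(w=18) 1-7(w=4) 6-7(w=3)}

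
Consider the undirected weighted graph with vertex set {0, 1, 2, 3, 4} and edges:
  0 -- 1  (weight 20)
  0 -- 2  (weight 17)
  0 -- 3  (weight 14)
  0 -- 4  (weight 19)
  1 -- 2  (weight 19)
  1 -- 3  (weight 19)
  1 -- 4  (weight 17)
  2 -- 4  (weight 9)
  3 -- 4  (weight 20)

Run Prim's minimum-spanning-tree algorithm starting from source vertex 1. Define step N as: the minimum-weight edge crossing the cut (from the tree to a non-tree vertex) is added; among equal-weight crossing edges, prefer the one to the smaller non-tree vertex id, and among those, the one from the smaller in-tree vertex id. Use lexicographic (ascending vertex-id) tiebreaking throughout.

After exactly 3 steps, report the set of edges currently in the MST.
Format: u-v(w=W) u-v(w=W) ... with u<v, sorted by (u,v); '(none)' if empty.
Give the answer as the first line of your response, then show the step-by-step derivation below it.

0-2(w=17) 1-4(w=17) 2-4(w=9)

step 1: add edge 1-4 (w=17); MST = {1-4(w=17)}
step 2: add edge 2-4 (w=9); MST = {1-4(w=17) 2-4(w=9)}
step 3: add edge 0-2 (w=17); MST = {0-2(w=17) 1-4(w=17) 2-4(w=9)}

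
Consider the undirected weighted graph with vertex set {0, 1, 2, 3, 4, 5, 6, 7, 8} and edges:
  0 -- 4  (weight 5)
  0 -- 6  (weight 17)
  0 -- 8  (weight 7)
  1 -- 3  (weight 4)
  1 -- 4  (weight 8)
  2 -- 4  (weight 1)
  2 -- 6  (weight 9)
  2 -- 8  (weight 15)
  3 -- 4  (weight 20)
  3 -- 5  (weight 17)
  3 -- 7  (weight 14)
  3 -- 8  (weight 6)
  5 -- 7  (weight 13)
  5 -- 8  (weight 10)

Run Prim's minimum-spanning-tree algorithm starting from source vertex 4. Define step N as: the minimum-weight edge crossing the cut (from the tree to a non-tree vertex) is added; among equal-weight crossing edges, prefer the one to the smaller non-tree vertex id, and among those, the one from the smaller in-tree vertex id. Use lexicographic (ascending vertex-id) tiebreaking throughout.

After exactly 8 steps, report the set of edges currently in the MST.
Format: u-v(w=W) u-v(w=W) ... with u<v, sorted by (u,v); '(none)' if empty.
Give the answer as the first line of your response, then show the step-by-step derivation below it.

0-4(w=5) 0-8(w=7) 1-3(w=4) 2-4(w=1) 2-6(w=9) 3-8(w=6) 5-7(w=13) 5-8(w=10)

step 1: add edge 2-4 (w=1); MST = {2-4(w=1)}
step 2: add edge 0-4 (w=5); MST = {0-4(w=5) 2-4(w=1)}
step 3: add edge 0-8 (w=7); MST = {0-4(w=5) 0-8(w=7) 2-4(w=1)}
step 4: add edge 3-8 (w=6); MST = {0-4(w=5) 0-8(w=7) 2-4(w=1) 3-8(w=6)}
step 5: add edge 1-3 (w=4); MST = {0-4(w=5) 0-8(w=7) 1-3(w=4) 2-4(w=1) 3-8(w=6)}
step 6: add edge 2-6 (w=9); MST = {0-4(w=5) 0-8(w=7) 1-3(w=4) 2-4(w=1) 2-6(w=9) 3-8(w=6)}
step 7: add edge 5-8 (w=10); MST = {0-4(w=5) 0-8(w=7) 1-3(w=4) 2-4(w=1) 2-6(w=9) 3-8(w=6) 5-8(w=10)}
step 8: add edge 5-7 (w=13); MST = {0-4(w=5) 0-8(w=7) 1-3(w=4) 2-4(w=1) 2-6(w=9) 3-8(w=6) 5-7(w=13) 5-8(w=10)}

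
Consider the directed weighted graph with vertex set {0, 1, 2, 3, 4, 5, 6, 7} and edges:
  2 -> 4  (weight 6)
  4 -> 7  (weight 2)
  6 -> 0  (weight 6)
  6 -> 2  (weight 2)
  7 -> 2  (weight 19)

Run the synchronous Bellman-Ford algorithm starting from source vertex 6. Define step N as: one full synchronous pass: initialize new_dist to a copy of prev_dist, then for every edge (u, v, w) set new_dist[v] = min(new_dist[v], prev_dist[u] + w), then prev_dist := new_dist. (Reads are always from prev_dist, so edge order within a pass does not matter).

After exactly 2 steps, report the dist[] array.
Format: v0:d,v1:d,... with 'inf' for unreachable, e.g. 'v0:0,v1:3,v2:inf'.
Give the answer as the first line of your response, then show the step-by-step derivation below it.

v0:6,v1:inf,v2:2,v3:inf,v4:8,v5:inf,v6:0,v7:inf

step 1: dist = v0:6,v1:inf,v2:2,v3:inf,v4:inf,v5:inf,v6:0,v7:inf
step 2: dist = v0:6,v1:inf,v2:2,v3:inf,v4:8,v5:inf,v6:0,v7:inf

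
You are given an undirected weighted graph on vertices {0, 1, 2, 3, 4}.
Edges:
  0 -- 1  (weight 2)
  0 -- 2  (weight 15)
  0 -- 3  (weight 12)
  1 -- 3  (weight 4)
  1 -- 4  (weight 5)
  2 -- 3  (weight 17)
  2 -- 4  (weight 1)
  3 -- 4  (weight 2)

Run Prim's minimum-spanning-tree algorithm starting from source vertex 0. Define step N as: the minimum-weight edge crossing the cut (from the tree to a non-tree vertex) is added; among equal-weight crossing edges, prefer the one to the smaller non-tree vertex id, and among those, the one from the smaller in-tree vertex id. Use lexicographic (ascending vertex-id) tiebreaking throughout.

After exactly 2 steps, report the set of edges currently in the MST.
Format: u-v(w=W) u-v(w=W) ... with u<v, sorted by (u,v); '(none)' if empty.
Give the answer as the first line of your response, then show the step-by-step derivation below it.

0-1(w=2) 1-3(w=4)

step 1: add edge 0-1 (w=2); MST = {0-1(w=2)}
step 2: add edge 1-3 (w=4); MST = {0-1(w=2) 1-3(w=4)}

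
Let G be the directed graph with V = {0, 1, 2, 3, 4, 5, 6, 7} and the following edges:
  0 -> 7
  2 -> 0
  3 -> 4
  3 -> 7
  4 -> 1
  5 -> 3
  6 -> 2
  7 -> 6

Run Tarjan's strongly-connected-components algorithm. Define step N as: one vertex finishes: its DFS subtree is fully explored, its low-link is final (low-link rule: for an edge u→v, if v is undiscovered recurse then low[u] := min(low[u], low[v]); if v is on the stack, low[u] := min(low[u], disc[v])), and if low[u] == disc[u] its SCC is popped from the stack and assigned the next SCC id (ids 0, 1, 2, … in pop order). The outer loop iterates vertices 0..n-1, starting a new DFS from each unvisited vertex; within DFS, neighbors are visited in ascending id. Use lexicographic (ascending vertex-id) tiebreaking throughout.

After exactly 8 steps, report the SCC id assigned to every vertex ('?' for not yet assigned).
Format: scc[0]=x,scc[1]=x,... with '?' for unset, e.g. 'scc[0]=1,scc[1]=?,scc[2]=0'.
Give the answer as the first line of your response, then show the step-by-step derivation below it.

scc[0]=0,scc[1]=1,scc[2]=0,scc[3]=3,scc[4]=2,scc[5]=4,scc[6]=0,scc[7]=0

step 1: low=(low[0]=0,low[1]=?,low[2]=0,low[3]=?,low[4]=?,low[5]=?,low[6]=2,low[7]=1); scc=(scc[0]=?,scc[1]=?,scc[2]=?,scc[3]=?,scc[4]=?,scc[5]=?,scc[6]=?,scc[7]=?)
step 2: low=(low[0]=0,low[1]=?,low[2]=0,low[3]=?,low[4]=?,low[5]=?,low[6]=0,low[7]=1); scc=(scc[0]=?,scc[1]=?,scc[2]=?,scc[3]=?,scc[4]=?,scc[5]=?,scc[6]=?,scc[7]=?)
step 3: low=(low[0]=0,low[1]=?,low[2]=0,low[3]=?,low[4]=?,low[5]=?,low[6]=0,low[7]=0); scc=(scc[0]=?,scc[1]=?,scc[2]=?,scc[3]=?,scc[4]=?,scc[5]=?,scc[6]=?,scc[7]=?)
step 4: low=(low[0]=0,low[1]=?,low[2]=0,low[3]=?,low[4]=?,low[5]=?,low[6]=0,low[7]=0); scc=(scc[0]=0,scc[1]=?,scc[2]=0,scc[3]=?,scc[4]=?,scc[5]=?,scc[6]=0,scc[7]=0)
step 5: low=(low[0]=0,low[1]=4,low[2]=0,low[3]=?,low[4]=?,low[5]=?,low[6]=0,low[7]=0); scc=(scc[0]=0,scc[1]=1,scc[2]=0,scc[3]=?,scc[4]=?,scc[5]=?,scc[6]=0,scc[7]=0)
step 6: low=(low[0]=0,low[1]=4,low[2]=0,low[3]=5,low[4]=6,low[5]=?,low[6]=0,low[7]=0); scc=(scc[0]=0,scc[1]=1,scc[2]=0,scc[3]=?,scc[4]=2,scc[5]=?,scc[6]=0,scc[7]=0)
step 7: low=(low[0]=0,low[1]=4,low[2]=0,low[3]=5,low[4]=6,low[5]=?,low[6]=0,low[7]=0); scc=(scc[0]=0,scc[1]=1,scc[2]=0,scc[3]=3,scc[4]=2,scc[5]=?,scc[6]=0,scc[7]=0)
step 8: low=(low[0]=0,low[1]=4,low[2]=0,low[3]=5,low[4]=6,low[5]=7,low[6]=0,low[7]=0); scc=(scc[0]=0,scc[1]=1,scc[2]=0,scc[3]=3,scc[4]=2,scc[5]=4,scc[6]=0,scc[7]=0)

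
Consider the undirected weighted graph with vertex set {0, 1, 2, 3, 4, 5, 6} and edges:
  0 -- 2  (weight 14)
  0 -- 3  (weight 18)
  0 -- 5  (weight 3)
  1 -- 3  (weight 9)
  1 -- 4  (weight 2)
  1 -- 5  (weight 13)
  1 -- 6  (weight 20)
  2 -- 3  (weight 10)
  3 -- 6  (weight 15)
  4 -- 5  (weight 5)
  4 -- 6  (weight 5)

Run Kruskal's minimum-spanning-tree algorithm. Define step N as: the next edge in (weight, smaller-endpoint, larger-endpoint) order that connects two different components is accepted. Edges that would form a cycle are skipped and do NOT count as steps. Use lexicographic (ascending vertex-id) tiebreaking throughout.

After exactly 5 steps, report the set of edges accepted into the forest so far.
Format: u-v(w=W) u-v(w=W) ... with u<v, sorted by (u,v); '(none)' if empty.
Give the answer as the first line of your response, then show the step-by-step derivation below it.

0-5(w=3) 1-3(w=9) 1-4(w=2) 4-5(w=5) 4-6(w=5)

step 1: add edge 1-4 (w=2); MST = {1-4(w=2)}
step 2: add edge 0-5 (w=3); MST = {0-5(w=3) 1-4(w=2)}
step 3: add edge 4-5 (w=5); MST = {0-5(w=3) 1-4(w=2) 4-5(w=5)}
step 4: add edge 4-6 (w=5); MST = {0-5(w=3) 1-4(w=2) 4-5(w=5) 4-6(w=5)}
step 5: add edge 1-3 (w=9); MST = {0-5(w=3) 1-3(w=9) 1-4(w=2) 4-5(w=5) 4-6(w=5)}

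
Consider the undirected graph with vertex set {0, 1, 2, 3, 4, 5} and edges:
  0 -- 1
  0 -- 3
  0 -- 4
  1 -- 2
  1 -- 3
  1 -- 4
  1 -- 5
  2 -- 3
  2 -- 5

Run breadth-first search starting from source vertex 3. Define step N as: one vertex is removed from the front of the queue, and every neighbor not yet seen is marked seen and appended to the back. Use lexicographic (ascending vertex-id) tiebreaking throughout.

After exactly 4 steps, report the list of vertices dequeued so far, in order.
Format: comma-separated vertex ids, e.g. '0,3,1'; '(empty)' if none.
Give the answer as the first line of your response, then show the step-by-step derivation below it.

3,0,1,2

step 1: dequeue 3; queue=[0,1,2]; order=3
step 2: dequeue 0; queue=[1,2,4]; order=3,0
step 3: dequeue 1; queue=[2,4,5]; order=3,0,1
step 4: dequeue 2; queue=[4,5]; order=3,0,1,2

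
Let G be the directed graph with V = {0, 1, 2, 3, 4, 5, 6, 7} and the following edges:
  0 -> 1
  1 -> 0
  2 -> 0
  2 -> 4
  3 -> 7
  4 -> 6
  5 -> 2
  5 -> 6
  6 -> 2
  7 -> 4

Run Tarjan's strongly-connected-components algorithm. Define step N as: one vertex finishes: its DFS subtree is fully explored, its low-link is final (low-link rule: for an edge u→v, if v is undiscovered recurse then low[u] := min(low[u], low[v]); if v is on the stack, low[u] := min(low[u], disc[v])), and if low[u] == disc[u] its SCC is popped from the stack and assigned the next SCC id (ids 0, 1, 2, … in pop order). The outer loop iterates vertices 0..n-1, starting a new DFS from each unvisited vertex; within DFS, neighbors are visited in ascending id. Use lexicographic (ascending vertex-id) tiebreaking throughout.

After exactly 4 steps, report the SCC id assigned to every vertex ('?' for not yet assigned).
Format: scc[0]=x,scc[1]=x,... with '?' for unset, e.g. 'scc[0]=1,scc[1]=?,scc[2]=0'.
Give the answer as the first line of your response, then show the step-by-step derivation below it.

scc[0]=0,scc[1]=0,scc[2]=?,scc[3]=?,scc[4]=?,scc[5]=?,scc[6]=?,scc[7]=?

step 1: low=(low[0]=0,low[1]=0,low[2]=?,low[3]=?,low[4]=?,low[5]=?,low[6]=?,low[7]=?); scc=(scc[0]=?,scc[1]=?,scc[2]=?,scc[3]=?,scc[4]=?,scc[5]=?,scc[6]=?,scc[7]=?)
step 2: low=(low[0]=0,low[1]=0,low[2]=?,low[3]=?,low[4]=?,low[5]=?,low[6]=?,low[7]=?); scc=(scc[0]=0,scc[1]=0,scc[2]=?,scc[3]=?,scc[4]=?,scc[5]=?,scc[6]=?,scc[7]=?)
step 3: low=(low[0]=0,low[1]=0,low[2]=2,low[3]=?,low[4]=3,low[5]=?,low[6]=2,low[7]=?); scc=(scc[0]=0,scc[1]=0,scc[2]=?,scc[3]=?,scc[4]=?,scc[5]=?,scc[6]=?,scc[7]=?)
step 4: low=(low[0]=0,low[1]=0,low[2]=2,low[3]=?,low[4]=2,low[5]=?,low[6]=2,low[7]=?); scc=(scc[0]=0,scc[1]=0,scc[2]=?,scc[3]=?,scc[4]=?,scc[5]=?,scc[6]=?,scc[7]=?)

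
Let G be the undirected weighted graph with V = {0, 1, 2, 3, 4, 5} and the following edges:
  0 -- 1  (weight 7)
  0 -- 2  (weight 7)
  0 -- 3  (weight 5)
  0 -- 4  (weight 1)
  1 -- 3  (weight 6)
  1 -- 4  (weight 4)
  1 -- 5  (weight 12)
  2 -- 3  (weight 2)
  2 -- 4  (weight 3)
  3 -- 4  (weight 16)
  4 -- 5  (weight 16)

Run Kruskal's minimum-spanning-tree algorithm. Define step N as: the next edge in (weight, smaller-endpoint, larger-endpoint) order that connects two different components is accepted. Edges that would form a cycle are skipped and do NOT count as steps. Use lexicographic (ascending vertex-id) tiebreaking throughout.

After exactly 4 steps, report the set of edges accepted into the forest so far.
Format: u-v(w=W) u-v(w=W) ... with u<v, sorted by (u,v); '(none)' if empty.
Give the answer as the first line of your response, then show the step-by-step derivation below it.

0-4(w=1) 1-4(w=4) 2-3(w=2) 2-4(w=3)

step 1: add edge 0-4 (w=1); MST = {0-4(w=1)}
step 2: add edge 2-3 (w=2); MST = {0-4(w=1) 2-3(w=2)}
step 3: add edge 2-4 (w=3); MST = {0-4(w=1) 2-3(w=2) 2-4(w=3)}
step 4: add edge 1-4 (w=4); MST = {0-4(w=1) 1-4(w=4) 2-3(w=2) 2-4(w=3)}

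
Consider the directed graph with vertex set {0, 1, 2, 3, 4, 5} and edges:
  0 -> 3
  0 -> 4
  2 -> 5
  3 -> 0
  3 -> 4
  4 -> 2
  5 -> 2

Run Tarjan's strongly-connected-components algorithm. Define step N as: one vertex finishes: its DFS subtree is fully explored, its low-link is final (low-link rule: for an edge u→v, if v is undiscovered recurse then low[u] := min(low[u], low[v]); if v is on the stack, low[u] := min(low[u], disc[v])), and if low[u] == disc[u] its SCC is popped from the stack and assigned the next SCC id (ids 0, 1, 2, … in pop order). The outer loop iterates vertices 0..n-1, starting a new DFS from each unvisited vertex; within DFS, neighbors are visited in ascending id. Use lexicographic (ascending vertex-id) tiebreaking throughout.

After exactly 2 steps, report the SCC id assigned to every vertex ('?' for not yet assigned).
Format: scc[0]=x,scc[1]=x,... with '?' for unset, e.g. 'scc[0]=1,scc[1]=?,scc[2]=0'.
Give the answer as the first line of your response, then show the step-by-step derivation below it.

scc[0]=?,scc[1]=?,scc[2]=0,scc[3]=?,scc[4]=?,scc[5]=0

step 1: low=(low[0]=0,low[1]=?,low[2]=3,low[3]=0,low[4]=2,low[5]=3); scc=(scc[0]=?,scc[1]=?,scc[2]=?,scc[3]=?,scc[4]=?,scc[5]=?)
step 2: low=(low[0]=0,low[1]=?,low[2]=3,low[3]=0,low[4]=2,low[5]=3); scc=(scc[0]=?,scc[1]=?,scc[2]=0,scc[3]=?,scc[4]=?,scc[5]=0)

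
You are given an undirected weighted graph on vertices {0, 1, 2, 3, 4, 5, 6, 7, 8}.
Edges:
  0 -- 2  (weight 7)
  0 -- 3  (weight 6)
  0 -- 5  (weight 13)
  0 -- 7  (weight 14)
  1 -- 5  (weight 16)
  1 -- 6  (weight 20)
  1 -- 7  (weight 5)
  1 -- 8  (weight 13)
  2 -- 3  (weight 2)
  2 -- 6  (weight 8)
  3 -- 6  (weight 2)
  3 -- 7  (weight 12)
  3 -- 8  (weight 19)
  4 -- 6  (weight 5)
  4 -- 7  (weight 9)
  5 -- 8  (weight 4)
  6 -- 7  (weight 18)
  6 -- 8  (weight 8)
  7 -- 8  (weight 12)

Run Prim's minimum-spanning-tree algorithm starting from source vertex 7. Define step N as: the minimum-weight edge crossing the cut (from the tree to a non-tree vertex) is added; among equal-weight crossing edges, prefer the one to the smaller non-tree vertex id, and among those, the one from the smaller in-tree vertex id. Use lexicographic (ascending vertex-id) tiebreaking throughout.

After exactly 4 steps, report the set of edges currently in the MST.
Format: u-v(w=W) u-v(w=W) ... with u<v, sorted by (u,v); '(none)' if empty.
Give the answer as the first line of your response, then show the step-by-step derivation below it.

1-7(w=5) 3-6(w=2) 4-6(w=5) 4-7(w=9)

step 1: add edge 1-7 (w=5); MST = {1-7(w=5)}
step 2: add edge 4-7 (w=9); MST = {1-7(w=5) 4-7(w=9)}
step 3: add edge 4-6 (w=5); MST = {1-7(w=5) 4-6(w=5) 4-7(w=9)}
step 4: add edge 3-6 (w=2); MST = {1-7(w=5) 3-6(w=2) 4-6(w=5) 4-7(w=9)}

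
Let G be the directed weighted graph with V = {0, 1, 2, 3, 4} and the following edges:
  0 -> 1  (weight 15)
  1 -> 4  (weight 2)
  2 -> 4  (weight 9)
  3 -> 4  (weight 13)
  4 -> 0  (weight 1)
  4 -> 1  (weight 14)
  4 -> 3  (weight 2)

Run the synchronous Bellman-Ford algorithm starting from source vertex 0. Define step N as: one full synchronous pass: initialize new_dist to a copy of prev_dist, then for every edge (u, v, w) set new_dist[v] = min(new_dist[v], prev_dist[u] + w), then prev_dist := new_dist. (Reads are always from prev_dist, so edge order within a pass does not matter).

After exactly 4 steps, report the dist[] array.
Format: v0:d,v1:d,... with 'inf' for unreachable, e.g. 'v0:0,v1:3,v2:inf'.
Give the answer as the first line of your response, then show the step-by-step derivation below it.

v0:0,v1:15,v2:inf,v3:19,v4:17

step 1: dist = v0:0,v1:15,v2:inf,v3:inf,v4:inf
step 2: dist = v0:0,v1:15,v2:inf,v3:inf,v4:17
step 3: dist = v0:0,v1:15,v2:inf,v3:19,v4:17
step 4: dist = v0:0,v1:15,v2:inf,v3:19,v4:17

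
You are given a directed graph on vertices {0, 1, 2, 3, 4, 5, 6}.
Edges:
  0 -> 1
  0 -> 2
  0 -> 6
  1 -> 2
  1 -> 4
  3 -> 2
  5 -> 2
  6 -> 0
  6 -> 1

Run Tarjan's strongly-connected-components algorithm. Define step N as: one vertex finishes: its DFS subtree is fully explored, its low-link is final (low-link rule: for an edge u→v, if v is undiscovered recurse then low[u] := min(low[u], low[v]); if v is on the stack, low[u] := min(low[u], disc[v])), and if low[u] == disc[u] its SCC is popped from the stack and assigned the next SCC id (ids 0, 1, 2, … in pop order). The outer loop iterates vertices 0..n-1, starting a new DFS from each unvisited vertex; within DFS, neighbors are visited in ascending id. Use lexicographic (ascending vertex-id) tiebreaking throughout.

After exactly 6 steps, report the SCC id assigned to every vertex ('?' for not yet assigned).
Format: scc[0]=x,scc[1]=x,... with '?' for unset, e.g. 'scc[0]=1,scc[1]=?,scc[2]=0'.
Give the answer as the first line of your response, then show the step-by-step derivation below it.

scc[0]=3,scc[1]=2,scc[2]=0,scc[3]=4,scc[4]=1,scc[5]=?,scc[6]=3

step 1: low=(low[0]=0,low[1]=1,low[2]=2,low[3]=?,low[4]=?,low[5]=?,low[6]=?); scc=(scc[0]=?,scc[1]=?,scc[2]=0,scc[3]=?,scc[4]=?,scc[5]=?,scc[6]=?)
step 2: low=(low[0]=0,low[1]=1,low[2]=2,low[3]=?,low[4]=3,low[5]=?,low[6]=?); scc=(scc[0]=?,scc[1]=?,scc[2]=0,scc[3]=?,scc[4]=1,scc[5]=?,scc[6]=?)
step 3: low=(low[0]=0,low[1]=1,low[2]=2,low[3]=?,low[4]=3,low[5]=?,low[6]=?); scc=(scc[0]=?,scc[1]=2,scc[2]=0,scc[3]=?,scc[4]=1,scc[5]=?,scc[6]=?)
step 4: low=(low[0]=0,low[1]=1,low[2]=2,low[3]=?,low[4]=3,low[5]=?,low[6]=0); scc=(scc[0]=?,scc[1]=2,scc[2]=0,scc[3]=?,scc[4]=1,scc[5]=?,scc[6]=?)
step 5: low=(low[0]=0,low[1]=1,low[2]=2,low[3]=?,low[4]=3,low[5]=?,low[6]=0); scc=(scc[0]=3,scc[1]=2,scc[2]=0,scc[3]=?,scc[4]=1,scc[5]=?,scc[6]=3)
step 6: low=(low[0]=0,low[1]=1,low[2]=2,low[3]=5,low[4]=3,low[5]=?,low[6]=0); scc=(scc[0]=3,scc[1]=2,scc[2]=0,scc[3]=4,scc[4]=1,scc[5]=?,scc[6]=3)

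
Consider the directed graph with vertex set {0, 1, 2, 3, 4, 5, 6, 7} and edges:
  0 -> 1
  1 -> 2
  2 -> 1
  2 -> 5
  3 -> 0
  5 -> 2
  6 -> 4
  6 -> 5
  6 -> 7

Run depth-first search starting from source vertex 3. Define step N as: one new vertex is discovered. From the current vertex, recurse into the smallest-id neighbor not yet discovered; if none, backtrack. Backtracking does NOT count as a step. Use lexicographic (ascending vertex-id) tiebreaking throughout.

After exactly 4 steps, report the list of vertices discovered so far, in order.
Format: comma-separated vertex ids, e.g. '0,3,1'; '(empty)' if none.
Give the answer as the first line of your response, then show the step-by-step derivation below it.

3,0,1,2

step 1: discover 3; path=3; order=3
step 2: discover 0; path=3>0; order=3,0
step 3: discover 1; path=3>0>1; order=3,0,1
step 4: discover 2; path=3>0>1>2; order=3,0,1,2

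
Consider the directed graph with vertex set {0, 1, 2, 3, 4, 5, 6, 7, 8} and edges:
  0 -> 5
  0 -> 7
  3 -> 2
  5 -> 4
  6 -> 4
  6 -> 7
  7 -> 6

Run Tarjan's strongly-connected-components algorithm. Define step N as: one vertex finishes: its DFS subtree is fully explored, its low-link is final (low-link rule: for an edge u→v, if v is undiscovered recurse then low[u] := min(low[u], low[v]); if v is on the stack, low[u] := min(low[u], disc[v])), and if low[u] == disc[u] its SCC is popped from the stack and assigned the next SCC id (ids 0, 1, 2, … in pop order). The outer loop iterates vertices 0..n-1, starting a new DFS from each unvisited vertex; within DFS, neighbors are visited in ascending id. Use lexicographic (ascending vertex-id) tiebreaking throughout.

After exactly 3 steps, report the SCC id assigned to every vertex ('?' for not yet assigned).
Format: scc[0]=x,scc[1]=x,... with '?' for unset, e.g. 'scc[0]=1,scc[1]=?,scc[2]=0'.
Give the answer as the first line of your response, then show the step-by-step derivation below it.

scc[0]=?,scc[1]=?,scc[2]=?,scc[3]=?,scc[4]=0,scc[5]=1,scc[6]=?,scc[7]=?,scc[8]=?

step 1: low=(low[0]=0,low[1]=?,low[2]=?,low[3]=?,low[4]=2,low[5]=1,low[6]=?,low[7]=?,low[8]=?); scc=(scc[0]=?,scc[1]=?,scc[2]=?,scc[3]=?,scc[4]=0,scc[5]=?,scc[6]=?,scc[7]=?,scc[8]=?)
step 2: low=(low[0]=0,low[1]=?,low[2]=?,low[3]=?,low[4]=2,low[5]=1,low[6]=?,low[7]=?,low[8]=?); scc=(scc[0]=?,scc[1]=?,scc[2]=?,scc[3]=?,scc[4]=0,scc[5]=1,scc[6]=?,scc[7]=?,scc[8]=?)
step 3: low=(low[0]=0,low[1]=?,low[2]=?,low[3]=?,low[4]=2,low[5]=1,low[6]=3,low[7]=3,low[8]=?); scc=(scc[0]=?,scc[1]=?,scc[2]=?,scc[3]=?,scc[4]=0,scc[5]=1,scc[6]=?,scc[7]=?,scc[8]=?)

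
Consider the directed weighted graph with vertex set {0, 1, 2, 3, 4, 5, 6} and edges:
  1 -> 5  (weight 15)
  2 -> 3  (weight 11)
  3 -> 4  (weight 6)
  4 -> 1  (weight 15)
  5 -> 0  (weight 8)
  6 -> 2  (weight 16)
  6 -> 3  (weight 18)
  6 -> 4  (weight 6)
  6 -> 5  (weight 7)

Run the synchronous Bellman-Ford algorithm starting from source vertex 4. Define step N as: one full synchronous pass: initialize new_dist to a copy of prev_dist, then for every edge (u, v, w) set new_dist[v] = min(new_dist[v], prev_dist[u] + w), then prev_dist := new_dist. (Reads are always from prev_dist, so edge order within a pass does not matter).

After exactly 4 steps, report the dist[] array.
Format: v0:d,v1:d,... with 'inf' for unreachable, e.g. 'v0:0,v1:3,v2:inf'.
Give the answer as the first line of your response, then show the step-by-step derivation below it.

v0:38,v1:15,v2:inf,v3:inf,v4:0,v5:30,v6:inf

step 1: dist = v0:inf,v1:15,v2:inf,v3:inf,v4:0,v5:inf,v6:inf
step 2: dist = v0:inf,v1:15,v2:inf,v3:inf,v4:0,v5:30,v6:inf
step 3: dist = v0:38,v1:15,v2:inf,v3:inf,v4:0,v5:30,v6:inf
step 4: dist = v0:38,v1:15,v2:inf,v3:inf,v4:0,v5:30,v6:inf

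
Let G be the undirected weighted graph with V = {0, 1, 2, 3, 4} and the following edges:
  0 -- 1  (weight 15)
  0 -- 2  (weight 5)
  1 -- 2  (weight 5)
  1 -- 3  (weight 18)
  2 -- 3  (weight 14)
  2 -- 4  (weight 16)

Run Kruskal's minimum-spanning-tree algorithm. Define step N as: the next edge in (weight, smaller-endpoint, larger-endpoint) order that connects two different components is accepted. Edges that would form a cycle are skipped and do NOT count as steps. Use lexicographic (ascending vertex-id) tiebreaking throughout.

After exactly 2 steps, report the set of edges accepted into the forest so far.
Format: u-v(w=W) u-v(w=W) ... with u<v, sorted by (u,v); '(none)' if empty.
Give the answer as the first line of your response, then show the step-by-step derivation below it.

0-2(w=5) 1-2(w=5)

step 1: add edge 0-2 (w=5); MST = {0-2(w=5)}
step 2: add edge 1-2 (w=5); MST = {0-2(w=5) 1-2(w=5)}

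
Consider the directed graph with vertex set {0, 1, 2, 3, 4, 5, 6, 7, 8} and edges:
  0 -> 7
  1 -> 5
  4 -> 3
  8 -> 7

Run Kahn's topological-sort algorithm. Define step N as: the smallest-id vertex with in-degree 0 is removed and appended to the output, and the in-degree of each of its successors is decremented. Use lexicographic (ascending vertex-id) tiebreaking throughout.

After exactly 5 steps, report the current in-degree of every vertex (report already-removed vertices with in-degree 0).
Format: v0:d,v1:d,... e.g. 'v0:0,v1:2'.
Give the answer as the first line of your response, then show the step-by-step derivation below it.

v0:0,v1:0,v2:0,v3:0,v4:0,v5:0,v6:0,v7:1,v8:0

step 1: output 0; order=[0]; indeg=(0,0,0,1,0,1,0,1,0)
step 2: output 1; order=[0,1]; indeg=(0,0,0,1,0,0,0,1,0)
step 3: output 2; order=[0,1,2]; indeg=(0,0,0,1,0,0,0,1,0)
step 4: output 4; order=[0,1,2,4]; indeg=(0,0,0,0,0,0,0,1,0)
step 5: output 3; order=[0,1,2,4,3]; indeg=(0,0,0,0,0,0,0,1,0)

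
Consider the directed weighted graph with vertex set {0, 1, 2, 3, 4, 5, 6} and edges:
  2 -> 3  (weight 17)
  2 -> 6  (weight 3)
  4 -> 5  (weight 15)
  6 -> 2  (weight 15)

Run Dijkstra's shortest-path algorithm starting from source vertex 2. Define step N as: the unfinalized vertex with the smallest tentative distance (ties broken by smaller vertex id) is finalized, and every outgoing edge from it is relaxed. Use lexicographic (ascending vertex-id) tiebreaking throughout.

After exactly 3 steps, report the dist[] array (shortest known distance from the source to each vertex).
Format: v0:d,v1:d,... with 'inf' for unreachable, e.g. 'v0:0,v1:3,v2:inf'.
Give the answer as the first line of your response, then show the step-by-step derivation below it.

v0:inf,v1:inf,v2:0,v3:17,v4:inf,v5:inf,v6:3

step 1: dist = v0:inf,v1:inf,v2:0,v3:17,v4:inf,v5:inf,v6:3
step 2: dist = v0:inf,v1:inf,v2:0,v3:17,v4:inf,v5:inf,v6:3
step 3: dist = v0:inf,v1:inf,v2:0,v3:17,v4:inf,v5:inf,v6:3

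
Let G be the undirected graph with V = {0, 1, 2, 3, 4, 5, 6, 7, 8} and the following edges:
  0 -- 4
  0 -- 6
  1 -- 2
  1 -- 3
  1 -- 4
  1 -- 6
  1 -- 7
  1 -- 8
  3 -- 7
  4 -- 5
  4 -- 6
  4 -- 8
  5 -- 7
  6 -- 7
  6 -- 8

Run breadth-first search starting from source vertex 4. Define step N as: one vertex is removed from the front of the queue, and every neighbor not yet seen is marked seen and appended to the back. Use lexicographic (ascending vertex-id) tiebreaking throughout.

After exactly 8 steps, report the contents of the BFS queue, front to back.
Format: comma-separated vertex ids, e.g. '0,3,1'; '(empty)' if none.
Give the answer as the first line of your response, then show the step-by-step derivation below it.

7

step 1: dequeue 4; queue=[0,1,5,6,8]; order=4
step 2: dequeue 0; queue=[1,5,6,8]; order=4,0
step 3: dequeue 1; queue=[5,6,8,2,3,7]; order=4,0,1
step 4: dequeue 5; queue=[6,8,2,3,7]; order=4,0,1,5
step 5: dequeue 6; queue=[8,2,3,7]; order=4,0,1,5,6
step 6: dequeue 8; queue=[2,3,7]; order=4,0,1,5,6,8
step 7: dequeue 2; queue=[3,7]; order=4,0,1,5,6,8,2
step 8: dequeue 3; queue=[7]; order=4,0,1,5,6,8,2,3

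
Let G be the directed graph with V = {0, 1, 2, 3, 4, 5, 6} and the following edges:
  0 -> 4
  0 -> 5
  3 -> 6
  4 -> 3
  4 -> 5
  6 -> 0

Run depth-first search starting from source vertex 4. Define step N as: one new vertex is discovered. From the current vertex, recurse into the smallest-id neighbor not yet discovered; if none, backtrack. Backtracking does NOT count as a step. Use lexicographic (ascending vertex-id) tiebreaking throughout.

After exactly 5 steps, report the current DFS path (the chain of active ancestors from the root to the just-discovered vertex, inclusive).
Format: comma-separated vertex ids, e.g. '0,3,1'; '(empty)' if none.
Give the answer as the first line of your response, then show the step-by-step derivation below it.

4,3,6,0,5

step 1: discover 4; path=4; order=4
step 2: discover 3; path=4>3; order=4,3
step 3: discover 6; path=4>3>6; order=4,3,6
step 4: discover 0; path=4>3>6>0; order=4,3,6,0
step 5: discover 5; path=4>3>6>0>5; order=4,3,6,0,5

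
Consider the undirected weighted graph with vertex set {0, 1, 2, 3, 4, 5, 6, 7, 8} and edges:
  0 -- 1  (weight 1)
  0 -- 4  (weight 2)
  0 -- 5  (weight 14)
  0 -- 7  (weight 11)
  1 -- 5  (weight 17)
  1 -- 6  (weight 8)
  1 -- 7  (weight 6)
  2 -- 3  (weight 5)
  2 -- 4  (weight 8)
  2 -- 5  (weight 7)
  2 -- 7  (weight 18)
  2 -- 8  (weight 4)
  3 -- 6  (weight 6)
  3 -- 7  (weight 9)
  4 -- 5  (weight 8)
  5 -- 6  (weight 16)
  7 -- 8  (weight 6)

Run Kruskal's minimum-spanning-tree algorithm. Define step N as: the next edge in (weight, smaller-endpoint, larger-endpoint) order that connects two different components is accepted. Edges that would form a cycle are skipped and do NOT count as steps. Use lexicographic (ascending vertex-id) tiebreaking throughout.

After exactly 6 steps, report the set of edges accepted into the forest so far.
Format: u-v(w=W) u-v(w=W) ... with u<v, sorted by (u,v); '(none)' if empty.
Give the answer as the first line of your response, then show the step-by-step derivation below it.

0-1(w=1) 0-4(w=2) 1-7(w=6) 2-3(w=5) 2-8(w=4) 3-6(w=6)

step 1: add edge 0-1 (w=1); MST = {0-1(w=1)}
step 2: add edge 0-4 (w=2); MST = {0-1(w=1) 0-4(w=2)}
step 3: add edge 2-8 (w=4); MST = {0-1(w=1) 0-4(w=2) 2-8(w=4)}
step 4: add edge 2-3 (w=5); MST = {0-1(w=1) 0-4(w=2) 2-3(w=5) 2-8(w=4)}
step 5: add edge 1-7 (w=6); MST = {0-1(w=1) 0-4(w=2) 1-7(w=6) 2-3(w=5) 2-8(w=4)}
step 6: add edge 3-6 (w=6); MST = {0-1(w=1) 0-4(w=2) 1-7(w=6) 2-3(w=5) 2-8(w=4) 3-6(w=6)}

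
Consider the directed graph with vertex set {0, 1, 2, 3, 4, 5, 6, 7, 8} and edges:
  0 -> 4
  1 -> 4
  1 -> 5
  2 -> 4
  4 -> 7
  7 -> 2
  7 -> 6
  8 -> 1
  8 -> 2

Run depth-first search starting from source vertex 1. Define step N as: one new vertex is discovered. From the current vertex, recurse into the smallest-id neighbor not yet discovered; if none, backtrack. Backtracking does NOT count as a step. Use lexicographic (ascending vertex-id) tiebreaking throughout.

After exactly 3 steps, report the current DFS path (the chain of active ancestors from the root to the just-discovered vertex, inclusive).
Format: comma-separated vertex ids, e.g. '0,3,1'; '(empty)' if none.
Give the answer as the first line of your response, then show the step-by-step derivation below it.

1,4,7

step 1: discover 1; path=1; order=1
step 2: discover 4; path=1>4; order=1,4
step 3: discover 7; path=1>4>7; order=1,4,7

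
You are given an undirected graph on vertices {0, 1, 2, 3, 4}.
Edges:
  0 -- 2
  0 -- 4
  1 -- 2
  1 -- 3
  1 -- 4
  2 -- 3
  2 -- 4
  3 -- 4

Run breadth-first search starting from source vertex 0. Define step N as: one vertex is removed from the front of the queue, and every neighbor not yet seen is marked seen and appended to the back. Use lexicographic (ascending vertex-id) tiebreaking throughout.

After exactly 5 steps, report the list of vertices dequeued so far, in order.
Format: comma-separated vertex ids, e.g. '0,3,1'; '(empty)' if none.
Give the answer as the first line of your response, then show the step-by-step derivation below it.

0,2,4,1,3

step 1: dequeue 0; queue=[2,4]; order=0
step 2: dequeue 2; queue=[4,1,3]; order=0,2
step 3: dequeue 4; queue=[1,3]; order=0,2,4
step 4: dequeue 1; queue=[3]; order=0,2,4,1
step 5: dequeue 3; queue=[(empty)]; order=0,2,4,1,3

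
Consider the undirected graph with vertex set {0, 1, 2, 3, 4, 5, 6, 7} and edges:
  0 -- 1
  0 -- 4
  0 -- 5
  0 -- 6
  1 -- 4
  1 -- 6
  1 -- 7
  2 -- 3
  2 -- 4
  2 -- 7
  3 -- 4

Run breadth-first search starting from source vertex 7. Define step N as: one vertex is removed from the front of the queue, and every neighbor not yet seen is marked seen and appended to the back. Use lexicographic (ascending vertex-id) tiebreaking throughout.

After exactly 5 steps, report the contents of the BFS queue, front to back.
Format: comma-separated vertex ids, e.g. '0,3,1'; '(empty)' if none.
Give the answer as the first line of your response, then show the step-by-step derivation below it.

6,3,5

step 1: dequeue 7; queue=[1,2]; order=7
step 2: dequeue 1; queue=[2,0,4,6]; order=7,1
step 3: dequeue 2; queue=[0,4,6,3]; order=7,1,2
step 4: dequeue 0; queue=[4,6,3,5]; order=7,1,2,0
step 5: dequeue 4; queue=[6,3,5]; order=7,1,2,0,4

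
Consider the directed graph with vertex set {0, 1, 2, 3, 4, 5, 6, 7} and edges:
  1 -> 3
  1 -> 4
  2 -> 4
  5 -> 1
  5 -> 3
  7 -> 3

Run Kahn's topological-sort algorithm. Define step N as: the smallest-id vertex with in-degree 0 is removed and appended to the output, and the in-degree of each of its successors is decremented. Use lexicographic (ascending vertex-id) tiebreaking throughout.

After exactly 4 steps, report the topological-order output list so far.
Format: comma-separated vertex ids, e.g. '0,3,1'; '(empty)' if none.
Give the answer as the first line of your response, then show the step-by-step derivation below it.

0,2,5,1

step 1: output 0; order=[0]; indeg=(0,1,0,3,2,0,0,0)
step 2: output 2; order=[0,2]; indeg=(0,1,0,3,1,0,0,0)
step 3: output 5; order=[0,2,5]; indeg=(0,0,0,2,1,0,0,0)
step 4: output 1; order=[0,2,5,1]; indeg=(0,0,0,1,0,0,0,0)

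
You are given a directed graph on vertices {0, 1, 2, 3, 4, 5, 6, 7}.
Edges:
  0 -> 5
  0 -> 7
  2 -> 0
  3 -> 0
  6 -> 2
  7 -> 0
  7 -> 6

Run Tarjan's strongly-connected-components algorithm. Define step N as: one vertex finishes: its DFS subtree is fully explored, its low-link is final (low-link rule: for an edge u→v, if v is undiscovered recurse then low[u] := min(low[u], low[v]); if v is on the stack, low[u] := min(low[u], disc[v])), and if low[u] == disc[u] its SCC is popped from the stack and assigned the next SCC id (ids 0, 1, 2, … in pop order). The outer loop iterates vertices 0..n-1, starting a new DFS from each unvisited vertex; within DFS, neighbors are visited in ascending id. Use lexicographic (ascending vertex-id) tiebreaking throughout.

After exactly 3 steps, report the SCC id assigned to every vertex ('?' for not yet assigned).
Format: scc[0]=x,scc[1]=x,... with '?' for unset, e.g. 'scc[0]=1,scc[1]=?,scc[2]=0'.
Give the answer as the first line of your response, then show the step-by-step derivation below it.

scc[0]=?,scc[1]=?,scc[2]=?,scc[3]=?,scc[4]=?,scc[5]=0,scc[6]=?,scc[7]=?

step 1: low=(low[0]=0,low[1]=?,low[2]=?,low[3]=?,low[4]=?,low[5]=1,low[6]=?,low[7]=?); scc=(scc[0]=?,scc[1]=?,scc[2]=?,scc[3]=?,scc[4]=?,scc[5]=0,scc[6]=?,scc[7]=?)
step 2: low=(low[0]=0,low[1]=?,low[2]=0,low[3]=?,low[4]=?,low[5]=1,low[6]=3,low[7]=0); scc=(scc[0]=?,scc[1]=?,scc[2]=?,scc[3]=?,scc[4]=?,scc[5]=0,scc[6]=?,scc[7]=?)
step 3: low=(low[0]=0,low[1]=?,low[2]=0,low[3]=?,low[4]=?,low[5]=1,low[6]=0,low[7]=0); scc=(scc[0]=?,scc[1]=?,scc[2]=?,scc[3]=?,scc[4]=?,scc[5]=0,scc[6]=?,scc[7]=?)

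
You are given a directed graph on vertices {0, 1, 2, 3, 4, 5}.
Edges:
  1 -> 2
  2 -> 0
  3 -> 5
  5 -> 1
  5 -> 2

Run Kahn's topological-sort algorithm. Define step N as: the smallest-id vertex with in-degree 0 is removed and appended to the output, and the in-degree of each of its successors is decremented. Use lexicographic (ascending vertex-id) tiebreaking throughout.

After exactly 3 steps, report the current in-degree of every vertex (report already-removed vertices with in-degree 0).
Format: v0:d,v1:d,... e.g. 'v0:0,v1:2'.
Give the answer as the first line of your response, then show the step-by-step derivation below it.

v0:1,v1:0,v2:1,v3:0,v4:0,v5:0

step 1: output 3; order=[3]; indeg=(1,1,2,0,0,0)
step 2: output 4; order=[3,4]; indeg=(1,1,2,0,0,0)
step 3: output 5; order=[3,4,5]; indeg=(1,0,1,0,0,0)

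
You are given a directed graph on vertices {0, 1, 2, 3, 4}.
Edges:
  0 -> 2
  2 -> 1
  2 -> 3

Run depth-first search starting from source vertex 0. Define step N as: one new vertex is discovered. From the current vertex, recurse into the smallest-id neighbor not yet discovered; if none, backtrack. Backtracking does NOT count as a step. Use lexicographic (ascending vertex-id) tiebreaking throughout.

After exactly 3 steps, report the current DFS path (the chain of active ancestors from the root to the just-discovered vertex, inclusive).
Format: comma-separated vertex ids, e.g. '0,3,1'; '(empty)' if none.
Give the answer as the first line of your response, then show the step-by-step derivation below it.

0,2,1

step 1: discover 0; path=0; order=0
step 2: discover 2; path=0>2; order=0,2
step 3: discover 1; path=0>2>1; order=0,2,1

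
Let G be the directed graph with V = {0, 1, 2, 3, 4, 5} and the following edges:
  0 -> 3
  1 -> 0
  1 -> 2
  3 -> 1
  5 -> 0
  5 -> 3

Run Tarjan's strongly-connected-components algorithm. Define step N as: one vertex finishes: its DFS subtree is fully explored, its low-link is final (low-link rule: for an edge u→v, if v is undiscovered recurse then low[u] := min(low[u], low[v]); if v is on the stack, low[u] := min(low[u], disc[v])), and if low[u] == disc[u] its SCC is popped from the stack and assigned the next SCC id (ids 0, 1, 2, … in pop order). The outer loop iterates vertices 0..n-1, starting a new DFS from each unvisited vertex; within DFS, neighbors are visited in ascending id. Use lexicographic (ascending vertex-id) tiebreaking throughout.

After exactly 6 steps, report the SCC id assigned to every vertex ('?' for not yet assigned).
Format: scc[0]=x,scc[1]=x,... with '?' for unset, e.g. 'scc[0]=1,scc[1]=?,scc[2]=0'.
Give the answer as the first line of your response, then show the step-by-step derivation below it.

scc[0]=1,scc[1]=1,scc[2]=0,scc[3]=1,scc[4]=2,scc[5]=3

step 1: low=(low[0]=0,low[1]=0,low[2]=3,low[3]=1,low[4]=?,low[5]=?); scc=(scc[0]=?,scc[1]=?,scc[2]=0,scc[3]=?,scc[4]=?,scc[5]=?)
step 2: low=(low[0]=0,low[1]=0,low[2]=3,low[3]=1,low[4]=?,low[5]=?); scc=(scc[0]=?,scc[1]=?,scc[2]=0,scc[3]=?,scc[4]=?,scc[5]=?)
step 3: low=(low[0]=0,low[1]=0,low[2]=3,low[3]=0,low[4]=?,low[5]=?); scc=(scc[0]=?,scc[1]=?,scc[2]=0,scc[3]=?,scc[4]=?,scc[5]=?)
step 4: low=(low[0]=0,low[1]=0,low[2]=3,low[3]=0,low[4]=?,low[5]=?); scc=(scc[0]=1,scc[1]=1,scc[2]=0,scc[3]=1,scc[4]=?,scc[5]=?)
step 5: low=(low[0]=0,low[1]=0,low[2]=3,low[3]=0,low[4]=4,low[5]=?); scc=(scc[0]=1,scc[1]=1,scc[2]=0,scc[3]=1,scc[4]=2,scc[5]=?)
step 6: low=(low[0]=0,low[1]=0,low[2]=3,low[3]=0,low[4]=4,low[5]=5); scc=(scc[0]=1,scc[1]=1,scc[2]=0,scc[3]=1,scc[4]=2,scc[5]=3)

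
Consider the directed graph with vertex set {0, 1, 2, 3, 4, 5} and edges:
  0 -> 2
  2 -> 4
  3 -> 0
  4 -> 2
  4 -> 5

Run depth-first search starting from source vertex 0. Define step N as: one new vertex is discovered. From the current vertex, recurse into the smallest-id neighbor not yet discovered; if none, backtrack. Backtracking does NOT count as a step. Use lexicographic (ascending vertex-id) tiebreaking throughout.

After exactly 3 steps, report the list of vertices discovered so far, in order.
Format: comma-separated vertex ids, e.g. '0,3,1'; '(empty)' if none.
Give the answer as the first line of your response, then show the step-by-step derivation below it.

0,2,4

step 1: discover 0; path=0; order=0
step 2: discover 2; path=0>2; order=0,2
step 3: discover 4; path=0>2>4; order=0,2,4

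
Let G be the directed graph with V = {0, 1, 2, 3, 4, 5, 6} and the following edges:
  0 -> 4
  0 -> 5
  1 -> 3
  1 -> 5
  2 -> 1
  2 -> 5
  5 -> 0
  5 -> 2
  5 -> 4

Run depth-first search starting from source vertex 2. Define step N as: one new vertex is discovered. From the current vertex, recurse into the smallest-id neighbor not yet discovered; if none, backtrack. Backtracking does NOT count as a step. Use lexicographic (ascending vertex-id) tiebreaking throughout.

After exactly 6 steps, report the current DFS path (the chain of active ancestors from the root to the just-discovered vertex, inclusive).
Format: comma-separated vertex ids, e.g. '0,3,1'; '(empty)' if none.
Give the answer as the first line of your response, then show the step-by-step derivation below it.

2,1,5,0,4

step 1: discover 2; path=2; order=2
step 2: discover 1; path=2>1; order=2,1
step 3: discover 3; path=2>1>3; order=2,1,3
step 4: discover 5; path=2>1>5; order=2,1,3,5
step 5: discover 0; path=2>1>5>0; order=2,1,3,5,0
step 6: discover 4; path=2>1>5>0>4; order=2,1,3,5,0,4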